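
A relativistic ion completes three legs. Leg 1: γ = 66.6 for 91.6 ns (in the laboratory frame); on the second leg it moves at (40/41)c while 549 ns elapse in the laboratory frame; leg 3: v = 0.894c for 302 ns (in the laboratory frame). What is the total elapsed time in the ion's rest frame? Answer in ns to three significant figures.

Leg 1: γ = 66.6; τ_1 = 91.6/66.60 = 1.375 ns.
Leg 2: γ = 1/√(1 − (40/41)²) = 41/9 ≈ 4.556; τ_2 = 549/4.556 = 120.5 ns.
Leg 3: γ = 1/√(1 − 0.894²) = 1/√0.2008 = 2.232; τ_3 = 302/2.232 = 135.3 ns.
Total: 1.375 + 120.5 + 135.3 ns.

τ = 257 ns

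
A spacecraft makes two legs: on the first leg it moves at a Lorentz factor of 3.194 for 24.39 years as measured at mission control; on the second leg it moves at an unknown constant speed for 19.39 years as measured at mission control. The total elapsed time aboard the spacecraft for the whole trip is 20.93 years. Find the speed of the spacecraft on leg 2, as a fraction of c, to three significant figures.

β = 0.728

Leg 1: γ = 3.194; τ_1 = 24.39/3.194 = 7.636 years.
Leg 2: speed unknown; τ_2 = 19.39/γ_2.
Total proper time: 7.636 + τ_2 = 20.93, so τ_2 = 20.93 − 7.636 = 13.29 years.
γ_2 = 19.39/13.29 = 1.459; β = √(1 − 1/γ²) = √0.5300.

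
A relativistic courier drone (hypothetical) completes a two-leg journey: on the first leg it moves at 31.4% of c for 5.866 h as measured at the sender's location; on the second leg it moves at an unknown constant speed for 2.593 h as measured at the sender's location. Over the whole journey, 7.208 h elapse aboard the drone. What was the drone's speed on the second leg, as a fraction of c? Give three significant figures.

β = 0.775

Leg 1: β = 0.314; γ = 1/√(1 − 0.314²) = 1/√0.9014 = 1.053; τ_1 = 5.866/1.053 = 5.569 h.
Leg 2: speed unknown; τ_2 = 2.593/γ_2.
Total proper time: 5.569 + τ_2 = 7.208, so τ_2 = 7.208 − 5.569 = 1.639 h.
γ_2 = 2.593/1.639 = 1.582; β = √(1 − 1/γ²) = √0.6006.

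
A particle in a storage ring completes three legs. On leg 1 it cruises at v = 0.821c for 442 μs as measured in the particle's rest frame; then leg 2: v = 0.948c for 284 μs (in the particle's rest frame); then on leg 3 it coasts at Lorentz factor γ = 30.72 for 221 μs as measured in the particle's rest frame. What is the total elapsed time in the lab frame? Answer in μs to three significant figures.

Leg 1: γ = 1/√(1 − 0.821²) = 1/√0.3260 = 1.752; Δt_1 = 1.752 × 442 = 774.2 μs.
Leg 2: γ = 1/√(1 − 0.948²) = 1/√0.1013 = 3.142; Δt_2 = 3.142 × 284 = 892.3 μs.
Leg 3: γ = 30.72; Δt_3 = 30.72 × 221 = 6789 μs.
Total: 774.2 + 892.3 + 6789 μs.

Δt = 8460 μs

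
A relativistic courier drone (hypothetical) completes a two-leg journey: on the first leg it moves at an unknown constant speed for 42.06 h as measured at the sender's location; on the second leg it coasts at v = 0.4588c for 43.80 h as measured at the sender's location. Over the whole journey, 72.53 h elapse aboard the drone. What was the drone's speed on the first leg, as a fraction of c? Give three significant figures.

Leg 1: speed unknown; τ_1 = 42.06/γ_1.
Leg 2: γ = 1/√(1 − 0.4588²) = 1/√0.7895 = 1.125; τ_2 = 43.80/1.125 = 38.92 h.
Total proper time: τ_1 + 38.92 = 72.53, so τ_1 = 72.53 − 38.92 = 33.61 h.
γ_1 = 42.06/33.61 = 1.251; β = √(1 − 1/γ²) = √0.3614.

β = 0.601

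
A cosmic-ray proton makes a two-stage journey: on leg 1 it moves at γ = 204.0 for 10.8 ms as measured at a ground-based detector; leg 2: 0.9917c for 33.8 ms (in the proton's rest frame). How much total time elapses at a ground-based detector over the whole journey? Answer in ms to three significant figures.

Δt = 274 ms

Leg 1: 10.8 ms is already measured at a ground-based detector.
Leg 2: γ = 1/√(1 − 0.9917²) = 1/√0.01653 = 7.778; Δt_2 = 7.778 × 33.8 = 262.9 ms.
Total: 10.80 + 262.9 ms.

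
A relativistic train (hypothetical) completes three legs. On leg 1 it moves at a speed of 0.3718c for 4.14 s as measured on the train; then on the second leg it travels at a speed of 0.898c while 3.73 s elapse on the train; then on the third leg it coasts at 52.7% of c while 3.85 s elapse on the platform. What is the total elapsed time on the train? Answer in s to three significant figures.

τ = 11.1 s

Leg 1: 4.14 s is already measured on the train.
Leg 2: 3.73 s is already measured on the train.
Leg 3: β = 0.527; γ = 1/√(1 − 0.527²) = 1/√0.7223 = 1.177; τ_3 = 3.85/1.177 = 3.272 s.
Total: 4.140 + 3.730 + 3.272 s.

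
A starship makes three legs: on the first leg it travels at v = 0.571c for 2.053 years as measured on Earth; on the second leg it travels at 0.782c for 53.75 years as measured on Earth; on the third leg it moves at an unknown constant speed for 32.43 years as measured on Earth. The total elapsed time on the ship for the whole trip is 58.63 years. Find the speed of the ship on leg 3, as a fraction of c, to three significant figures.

Leg 1: γ = 1/√(1 − 0.571²) = 1/√0.6740 = 1.218; τ_1 = 2.053/1.218 = 1.685 years.
Leg 2: γ = 1/√(1 − 0.782²) = 1/√0.3885 = 1.604; τ_2 = 53.75/1.604 = 33.50 years.
Leg 3: speed unknown; τ_3 = 32.43/γ_3.
Total proper time: 1.685 + 33.50 + τ_3 = 58.63, so τ_3 = 58.63 − 35.19 = 23.44 years.
γ_3 = 32.43/23.44 = 1.383; β = √(1 − 1/γ²) = √0.4774.

β = 0.691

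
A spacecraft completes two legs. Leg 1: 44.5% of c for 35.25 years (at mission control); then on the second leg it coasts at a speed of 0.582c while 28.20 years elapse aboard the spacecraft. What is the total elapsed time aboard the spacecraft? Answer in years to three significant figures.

τ = 59.8 years

Leg 1: β = 0.445; γ = 1/√(1 − 0.445²) = 1/√0.8020 = 1.117; τ_1 = 35.25/1.117 = 31.57 years.
Leg 2: 28.20 years is already measured aboard the spacecraft.
Total: 31.57 + 28.20 years.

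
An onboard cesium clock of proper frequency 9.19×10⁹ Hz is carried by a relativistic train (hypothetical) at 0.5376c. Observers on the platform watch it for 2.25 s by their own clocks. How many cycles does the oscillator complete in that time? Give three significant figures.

N = 1.74×10¹⁰

γ = 1/√(1 − 0.5376²) = 1/√0.7110 = 1.186
During 2.25 s of lab time, the oscillator's proper time advances by τ = Δt/γ = 2.25/1.186 = 1.897 s = 1.897×10⁰ s.
N = f × τ = 9.19×10⁹ × 1.897×10⁰ = 1.744×10¹⁰.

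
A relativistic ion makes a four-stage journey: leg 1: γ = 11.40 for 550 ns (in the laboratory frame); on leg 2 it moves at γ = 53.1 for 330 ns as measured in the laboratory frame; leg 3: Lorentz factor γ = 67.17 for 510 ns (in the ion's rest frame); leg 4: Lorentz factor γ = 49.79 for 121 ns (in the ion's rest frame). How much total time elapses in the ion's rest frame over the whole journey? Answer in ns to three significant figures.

Leg 1: γ = 11.40; τ_1 = 550/11.40 = 48.25 ns.
Leg 2: γ = 53.1; τ_2 = 330/53.10 = 6.215 ns.
Leg 3: 510 ns is already measured in the ion's rest frame.
Leg 4: 121 ns is already measured in the ion's rest frame.
Total: 48.25 + 6.215 + 510.0 + 121.0 ns.

τ = 685 ns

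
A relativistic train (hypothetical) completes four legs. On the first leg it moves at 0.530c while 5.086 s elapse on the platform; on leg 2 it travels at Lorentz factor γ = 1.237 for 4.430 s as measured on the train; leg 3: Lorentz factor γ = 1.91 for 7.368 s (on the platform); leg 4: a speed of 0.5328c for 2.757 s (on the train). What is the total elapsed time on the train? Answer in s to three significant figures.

Leg 1: γ = 1/√(1 − 0.530²) = 1/√0.7191 = 1.179; τ_1 = 5.086/1.179 = 4.313 s.
Leg 2: 4.430 s is already measured on the train.
Leg 3: γ = 1.91; τ_3 = 7.368/1.910 = 3.858 s.
Leg 4: 2.757 s is already measured on the train.
Total: 4.313 + 4.430 + 3.858 + 2.757 s.

τ = 15.4 s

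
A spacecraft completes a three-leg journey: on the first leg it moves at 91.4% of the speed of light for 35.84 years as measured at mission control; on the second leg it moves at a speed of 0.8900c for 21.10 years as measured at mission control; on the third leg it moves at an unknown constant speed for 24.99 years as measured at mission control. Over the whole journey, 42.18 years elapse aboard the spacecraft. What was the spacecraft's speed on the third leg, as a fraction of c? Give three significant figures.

β = 0.693

Leg 1: β = 0.914; γ = 1/√(1 − 0.914²) = 1/√0.1646 = 2.465; τ_1 = 35.84/2.465 = 14.54 years.
Leg 2: γ = 1/√(1 − 0.8900²) = 1/√0.2079 = 2.193; τ_2 = 21.10/2.193 = 9.621 years.
Leg 3: speed unknown; τ_3 = 24.99/γ_3.
Total proper time: 14.54 + 9.621 + τ_3 = 42.18, so τ_3 = 42.18 − 24.16 = 18.02 years.
γ_3 = 24.99/18.02 = 1.387; β = √(1 − 1/γ²) = √0.4801.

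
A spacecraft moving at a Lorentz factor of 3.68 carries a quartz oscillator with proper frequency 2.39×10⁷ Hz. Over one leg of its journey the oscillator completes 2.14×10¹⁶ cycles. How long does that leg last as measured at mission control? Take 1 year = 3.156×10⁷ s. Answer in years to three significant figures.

Δt = 104 years

γ = 3.68
Proper time for N cycles: τ = N/f = 2.14×10¹⁶/(2.39×10⁷) = 8.954×10⁸ s = 28.37 years.
Lab-frame duration Δt = γτ = 3.680 × 28.37 = 104.4 years.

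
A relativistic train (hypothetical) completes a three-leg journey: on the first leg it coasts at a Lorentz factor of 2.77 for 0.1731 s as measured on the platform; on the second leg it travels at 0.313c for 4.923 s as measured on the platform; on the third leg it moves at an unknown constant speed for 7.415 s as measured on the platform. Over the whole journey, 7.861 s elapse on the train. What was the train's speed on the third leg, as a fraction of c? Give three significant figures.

β = 0.907

Leg 1: γ = 2.77; τ_1 = 0.1731/2.770 = 0.06249 s.
Leg 2: γ = 1/√(1 − 0.313²) = 1/√0.9020 = 1.053; τ_2 = 4.923/1.053 = 4.676 s.
Leg 3: speed unknown; τ_3 = 7.415/γ_3.
Total proper time: 0.06249 + 4.676 + τ_3 = 7.861, so τ_3 = 7.861 − 4.738 = 3.123 s.
γ_3 = 7.415/3.123 = 2.374; β = √(1 − 1/γ²) = √0.8226.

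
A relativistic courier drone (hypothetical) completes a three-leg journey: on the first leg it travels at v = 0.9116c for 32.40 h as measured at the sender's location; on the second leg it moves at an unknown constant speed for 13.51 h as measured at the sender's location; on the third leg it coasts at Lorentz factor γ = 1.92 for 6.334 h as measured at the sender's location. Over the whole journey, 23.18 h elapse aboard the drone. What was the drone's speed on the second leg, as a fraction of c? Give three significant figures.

β = 0.874

Leg 1: γ = 1/√(1 − 0.9116²) = 1/√0.1690 = 2.433; τ_1 = 32.40/2.433 = 13.32 h.
Leg 2: speed unknown; τ_2 = 13.51/γ_2.
Leg 3: γ = 1.92; τ_3 = 6.334/1.920 = 3.299 h.
Total proper time: 13.32 + τ_2 + 3.299 = 23.18, so τ_2 = 23.18 − 16.62 = 6.562 h.
γ_2 = 13.51/6.562 = 2.059; β = √(1 − 1/γ²) = √0.7641.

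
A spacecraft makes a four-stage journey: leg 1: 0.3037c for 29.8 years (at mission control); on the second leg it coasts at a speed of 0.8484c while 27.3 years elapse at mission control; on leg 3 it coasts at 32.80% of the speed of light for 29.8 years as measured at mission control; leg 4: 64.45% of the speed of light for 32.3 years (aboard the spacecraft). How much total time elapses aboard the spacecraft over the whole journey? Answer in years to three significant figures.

τ = 103 years

Leg 1: γ = 1/√(1 − 0.3037²) = 1/√0.9078 = 1.050; τ_1 = 29.8/1.050 = 28.39 years.
Leg 2: γ = 1/√(1 − 0.8484²) = 1/√0.2802 = 1.889; τ_2 = 27.3/1.889 = 14.45 years.
Leg 3: β = 0.3280; γ = 1/√(1 − 0.3280²) = 1/√0.8924 = 1.059; τ_3 = 29.8/1.059 = 28.15 years.
Leg 4: 32.3 years is already measured aboard the spacecraft.
Total: 28.39 + 14.45 + 28.15 + 32.30 years.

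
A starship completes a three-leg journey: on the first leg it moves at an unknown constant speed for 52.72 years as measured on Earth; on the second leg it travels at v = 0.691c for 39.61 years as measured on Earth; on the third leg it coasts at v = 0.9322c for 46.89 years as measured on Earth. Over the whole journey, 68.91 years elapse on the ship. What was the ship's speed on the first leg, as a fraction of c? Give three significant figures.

Leg 1: speed unknown; τ_1 = 52.72/γ_1.
Leg 2: γ = 1/√(1 − 0.691²) = 1/√0.5225 = 1.383; τ_2 = 39.61/1.383 = 28.63 years.
Leg 3: γ = 1/√(1 − 0.9322²) = 1/√0.1310 = 2.763; τ_3 = 46.89/2.763 = 16.97 years.
Total proper time: τ_1 + 28.63 + 16.97 = 68.91, so τ_1 = 68.91 − 45.60 = 23.31 years.
γ_1 = 52.72/23.31 = 2.262; β = √(1 − 1/γ²) = √0.8046.

β = 0.897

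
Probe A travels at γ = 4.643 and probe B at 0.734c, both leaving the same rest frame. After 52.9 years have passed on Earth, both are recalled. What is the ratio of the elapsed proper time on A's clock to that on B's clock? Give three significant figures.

A: γ = 4.643. B: γ = 1/√(1 − 0.734²) = 1/√0.4612 = 1.472.
τ_A/τ_B = γ_B/γ_A = 1.472/4.643 = 0.3171, so τ_A/τ_B = 0.3171.

τ_A/τ_B = 0.317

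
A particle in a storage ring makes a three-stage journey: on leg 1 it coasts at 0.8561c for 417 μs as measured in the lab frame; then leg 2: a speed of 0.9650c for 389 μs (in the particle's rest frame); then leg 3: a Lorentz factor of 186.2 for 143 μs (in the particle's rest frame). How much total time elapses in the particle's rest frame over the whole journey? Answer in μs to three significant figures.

Leg 1: γ = 1/√(1 − 0.8561²) = 1/√0.2671 = 1.935; τ_1 = 417/1.935 = 215.5 μs.
Leg 2: 389 μs is already measured in the particle's rest frame.
Leg 3: 143 μs is already measured in the particle's rest frame.
Total: 215.5 + 389.0 + 143.0 μs.

τ = 748 μs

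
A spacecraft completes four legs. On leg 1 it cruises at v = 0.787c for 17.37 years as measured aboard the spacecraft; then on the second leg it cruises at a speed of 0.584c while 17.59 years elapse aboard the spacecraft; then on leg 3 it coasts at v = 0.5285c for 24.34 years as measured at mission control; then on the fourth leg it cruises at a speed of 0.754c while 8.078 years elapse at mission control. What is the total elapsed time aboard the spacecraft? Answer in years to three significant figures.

τ = 60.9 years

Leg 1: 17.37 years is already measured aboard the spacecraft.
Leg 2: 17.59 years is already measured aboard the spacecraft.
Leg 3: γ = 1/√(1 − 0.5285²) = 1/√0.7207 = 1.178; τ_3 = 24.34/1.178 = 20.66 years.
Leg 4: γ = 1/√(1 − 0.754²) = 1/√0.4315 = 1.522; τ_4 = 8.078/1.522 = 5.306 years.
Total: 17.37 + 17.59 + 20.66 + 5.306 years.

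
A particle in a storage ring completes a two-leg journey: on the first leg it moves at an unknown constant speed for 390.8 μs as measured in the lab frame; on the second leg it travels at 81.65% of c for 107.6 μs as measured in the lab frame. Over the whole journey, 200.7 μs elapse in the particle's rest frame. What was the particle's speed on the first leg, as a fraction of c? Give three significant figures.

Leg 1: speed unknown; τ_1 = 390.8/γ_1.
Leg 2: β = 0.8165; γ = 1/√(1 − 0.8165²) = 1/√0.3333 = 1.732; τ_2 = 107.6/1.732 = 62.12 μs.
Total proper time: τ_1 + 62.12 = 200.7, so τ_1 = 200.7 − 62.12 = 138.6 μs.
γ_1 = 390.8/138.6 = 2.820; β = √(1 − 1/γ²) = √0.8743.

β = 0.935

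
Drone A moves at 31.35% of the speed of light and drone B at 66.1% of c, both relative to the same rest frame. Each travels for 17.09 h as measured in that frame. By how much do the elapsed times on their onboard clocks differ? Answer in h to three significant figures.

A: β = 0.3135; γ = 1/√(1 − 0.3135²) = 1/√0.9017 = 1.053; τ_A = 17.09/1.053 = 16.23 h.
B: β = 0.661; γ = 1/√(1 − 0.661²) = 1/√0.5631 = 1.333; τ_B = 17.09/1.333 = 12.82 h.

|τ_A − τ_B| = 3.40 h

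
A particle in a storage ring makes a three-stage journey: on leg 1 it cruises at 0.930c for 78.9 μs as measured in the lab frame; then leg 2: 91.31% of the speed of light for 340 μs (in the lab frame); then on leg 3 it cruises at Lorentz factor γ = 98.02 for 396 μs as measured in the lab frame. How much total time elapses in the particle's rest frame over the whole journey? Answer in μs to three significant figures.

Leg 1: γ = 1/√(1 − 0.930²) = 1/√0.1351 = 2.721; τ_1 = 78.9/2.721 = 29.00 μs.
Leg 2: β = 0.9131; γ = 1/√(1 − 0.9131²) = 1/√0.1662 = 2.453; τ_2 = 340/2.453 = 138.6 μs.
Leg 3: γ = 98.02; τ_3 = 396/98.02 = 4.040 μs.
Total: 29.00 + 138.6 + 4.040 μs.

τ = 172 μs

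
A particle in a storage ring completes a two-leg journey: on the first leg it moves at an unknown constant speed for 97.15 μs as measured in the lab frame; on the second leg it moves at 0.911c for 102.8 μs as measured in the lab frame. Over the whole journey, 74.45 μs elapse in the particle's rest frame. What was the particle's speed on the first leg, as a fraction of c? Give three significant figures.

β = 0.944

Leg 1: speed unknown; τ_1 = 97.15/γ_1.
Leg 2: γ = 1/√(1 − 0.911²) = 1/√0.1701 = 2.425; τ_2 = 102.8/2.425 = 42.40 μs.
Total proper time: τ_1 + 42.40 = 74.45, so τ_1 = 74.45 − 42.40 = 32.05 μs.
γ_1 = 97.15/32.05 = 3.031; β = √(1 − 1/γ²) = √0.8911.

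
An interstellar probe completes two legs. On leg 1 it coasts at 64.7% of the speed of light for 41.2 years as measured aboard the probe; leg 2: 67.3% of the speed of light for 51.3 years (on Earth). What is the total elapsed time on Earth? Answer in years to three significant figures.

Δt = 105 years

Leg 1: β = 0.647; γ = 1/√(1 − 0.647²) = 1/√0.5814 = 1.311; Δt_1 = 1.311 × 41.2 = 54.03 years.
Leg 2: 51.3 years is already measured on Earth.
Total: 54.03 + 51.30 years.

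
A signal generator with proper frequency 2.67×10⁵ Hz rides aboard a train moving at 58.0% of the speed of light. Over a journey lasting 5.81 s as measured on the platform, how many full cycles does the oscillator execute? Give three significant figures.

β = 0.580; γ = 1/√(1 − 0.580²) = 1/√0.6636 = 1.228
The oscillator's own cycle count is N = f × τ where τ is the proper time on the train. τ = Δt/γ = 5.81/1.228 = 4.733 s = 4.733×10⁰ s.
N = 2.67×10⁵ × 4.733×10⁰ = 1.264×10⁶.

N = 1.26×10⁶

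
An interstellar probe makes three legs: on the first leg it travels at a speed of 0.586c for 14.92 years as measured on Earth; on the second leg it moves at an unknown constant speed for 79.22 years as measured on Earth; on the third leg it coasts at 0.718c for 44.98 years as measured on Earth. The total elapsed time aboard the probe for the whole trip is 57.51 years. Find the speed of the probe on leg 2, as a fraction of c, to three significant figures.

β = 0.984

Leg 1: γ = 1/√(1 − 0.586²) = 1/√0.6566 = 1.234; τ_1 = 14.92/1.234 = 12.09 years.
Leg 2: speed unknown; τ_2 = 79.22/γ_2.
Leg 3: γ = 1/√(1 − 0.718²) = 1/√0.4845 = 1.437; τ_3 = 44.98/1.437 = 31.31 years.
Total proper time: 12.09 + τ_2 + 31.31 = 57.51, so τ_2 = 57.51 − 43.40 = 14.11 years.
γ_2 = 79.22/14.11 = 5.614; β = √(1 − 1/γ²) = √0.9683.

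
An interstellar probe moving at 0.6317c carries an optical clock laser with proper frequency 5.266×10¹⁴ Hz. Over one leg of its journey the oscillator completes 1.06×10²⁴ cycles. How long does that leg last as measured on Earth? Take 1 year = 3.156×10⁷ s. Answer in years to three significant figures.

γ = 1/√(1 − 0.6317²) = 1/√0.6010 = 1.290
Proper time for N cycles: τ = N/f = 1.06×10²⁴/(5.266×10¹⁴) = 2.013×10⁹ s = 63.78 years.
Lab-frame duration Δt = γτ = 1.290 × 63.78 = 82.27 years.

Δt = 82.3 years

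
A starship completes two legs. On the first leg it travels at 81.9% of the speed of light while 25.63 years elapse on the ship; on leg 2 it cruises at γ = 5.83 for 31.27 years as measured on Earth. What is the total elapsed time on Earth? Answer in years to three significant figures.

Leg 1: β = 0.819; γ = 1/√(1 − 0.819²) = 1/√0.3292 = 1.743; Δt_1 = 1.743 × 25.63 = 44.67 years.
Leg 2: 31.27 years is already measured on Earth.
Total: 44.67 + 31.27 years.

Δt = 75.9 years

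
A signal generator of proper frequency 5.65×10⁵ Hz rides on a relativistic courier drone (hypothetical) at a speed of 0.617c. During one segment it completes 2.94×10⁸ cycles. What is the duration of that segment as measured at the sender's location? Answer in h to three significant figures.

γ = 1/√(1 − 0.617²) = 1/√0.6193 = 1.271
Proper time for N cycles: τ = N/f = 2.94×10⁸/(5.65×10⁵) = 5.204×10² s = 0.1445 h.
Lab-frame duration Δt = γτ = 1.271 × 0.1445 = 0.1837 h.

Δt = 0.184 h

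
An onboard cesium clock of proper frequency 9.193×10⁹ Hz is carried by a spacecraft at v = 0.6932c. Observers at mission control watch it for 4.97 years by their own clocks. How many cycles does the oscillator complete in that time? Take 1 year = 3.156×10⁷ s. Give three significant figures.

γ = 1/√(1 − 0.6932²) = 1/√0.5195 = 1.387
During 4.97 years of lab time, the oscillator's proper time advances by τ = Δt/γ = 4.97/1.387 = 3.582 years = 1.131×10⁸ s.
N = f × τ = 9.193×10⁹ × 1.131×10⁸ = 1.039×10¹⁸.

N = 1.04×10¹⁸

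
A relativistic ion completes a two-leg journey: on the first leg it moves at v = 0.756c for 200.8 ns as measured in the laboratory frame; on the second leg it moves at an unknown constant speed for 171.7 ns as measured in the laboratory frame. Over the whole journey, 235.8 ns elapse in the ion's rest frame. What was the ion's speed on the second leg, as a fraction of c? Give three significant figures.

β = 0.794

Leg 1: γ = 1/√(1 − 0.756²) = 1/√0.4285 = 1.528; τ_1 = 200.8/1.528 = 131.4 ns.
Leg 2: speed unknown; τ_2 = 171.7/γ_2.
Total proper time: 131.4 + τ_2 = 235.8, so τ_2 = 235.8 − 131.4 = 104.4 ns.
γ_2 = 171.7/104.4 = 1.645; β = √(1 − 1/γ²) = √0.6306.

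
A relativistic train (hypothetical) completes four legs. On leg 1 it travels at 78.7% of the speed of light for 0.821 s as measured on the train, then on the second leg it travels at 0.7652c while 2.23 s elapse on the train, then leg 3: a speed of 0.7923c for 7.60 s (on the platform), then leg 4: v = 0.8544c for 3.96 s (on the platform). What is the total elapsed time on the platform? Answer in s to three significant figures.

Δt = 16.4 s

Leg 1: β = 0.787; γ = 1/√(1 − 0.787²) = 1/√0.3806 = 1.621; Δt_1 = 1.621 × 0.821 = 1.331 s.
Leg 2: γ = 1/√(1 − 0.7652²) = 1/√0.4145 = 1.553; Δt_2 = 1.553 × 2.23 = 3.464 s.
Leg 3: 7.60 s is already measured on the platform.
Leg 4: 3.96 s is already measured on the platform.
Total: 1.331 + 3.464 + 7.600 + 3.960 s.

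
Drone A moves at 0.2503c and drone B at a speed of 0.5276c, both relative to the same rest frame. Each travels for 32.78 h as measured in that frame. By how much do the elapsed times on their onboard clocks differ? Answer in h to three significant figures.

A: γ = 1/√(1 − 0.2503²) = 1/√0.9373 = 1.033; τ_A = 32.78/1.033 = 31.74 h.
B: γ = 1/√(1 − 0.5276²) = 1/√0.7216 = 1.177; τ_B = 32.78/1.177 = 27.85 h.

|τ_A − τ_B| = 3.89 h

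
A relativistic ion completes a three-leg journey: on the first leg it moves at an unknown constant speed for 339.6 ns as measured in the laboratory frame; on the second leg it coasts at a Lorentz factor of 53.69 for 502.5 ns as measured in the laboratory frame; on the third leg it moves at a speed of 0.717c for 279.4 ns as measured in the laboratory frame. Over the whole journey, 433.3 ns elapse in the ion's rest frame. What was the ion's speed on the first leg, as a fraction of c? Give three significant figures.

Leg 1: speed unknown; τ_1 = 339.6/γ_1.
Leg 2: γ = 53.69; τ_2 = 502.5/53.69 = 9.359 ns.
Leg 3: γ = 1/√(1 − 0.717²) = 1/√0.4859 = 1.435; τ_3 = 279.4/1.435 = 194.8 ns.
Total proper time: τ_1 + 9.359 + 194.8 = 433.3, so τ_1 = 433.3 − 204.1 = 229.2 ns.
γ_1 = 339.6/229.2 = 1.482; β = √(1 − 1/γ²) = √0.5446.

β = 0.738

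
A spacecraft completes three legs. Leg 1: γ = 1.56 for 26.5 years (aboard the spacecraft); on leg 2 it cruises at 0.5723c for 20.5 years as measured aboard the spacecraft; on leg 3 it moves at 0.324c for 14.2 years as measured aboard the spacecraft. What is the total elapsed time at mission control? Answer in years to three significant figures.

Δt = 81.3 years

Leg 1: γ = 1.56; Δt_1 = 1.560 × 26.5 = 41.34 years.
Leg 2: γ = 1/√(1 − 0.5723²) = 1/√0.6725 = 1.219; Δt_2 = 1.219 × 20.5 = 25.00 years.
Leg 3: γ = 1/√(1 − 0.324²) = 1/√0.8950 = 1.057; Δt_3 = 1.057 × 14.2 = 15.01 years.
Total: 41.34 + 25.00 + 15.01 years.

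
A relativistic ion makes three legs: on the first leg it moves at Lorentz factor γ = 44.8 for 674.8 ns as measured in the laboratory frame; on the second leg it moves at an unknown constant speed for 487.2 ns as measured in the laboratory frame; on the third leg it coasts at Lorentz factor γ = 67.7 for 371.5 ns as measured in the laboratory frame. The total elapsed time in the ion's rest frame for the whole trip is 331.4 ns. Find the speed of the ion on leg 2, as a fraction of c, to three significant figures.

Leg 1: γ = 44.8; τ_1 = 674.8/44.80 = 15.06 ns.
Leg 2: speed unknown; τ_2 = 487.2/γ_2.
Leg 3: γ = 67.7; τ_3 = 371.5/67.70 = 5.487 ns.
Total proper time: 15.06 + τ_2 + 5.487 = 331.4, so τ_2 = 331.4 − 20.55 = 310.9 ns.
γ_2 = 487.2/310.9 = 1.567; β = √(1 − 1/γ²) = √0.5929.

β = 0.770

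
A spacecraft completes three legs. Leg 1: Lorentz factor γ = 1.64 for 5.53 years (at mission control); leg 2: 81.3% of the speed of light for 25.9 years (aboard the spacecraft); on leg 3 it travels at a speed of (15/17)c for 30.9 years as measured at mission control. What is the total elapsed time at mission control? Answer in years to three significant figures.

Leg 1: 5.53 years is already measured at mission control.
Leg 2: β = 0.813; γ = 1/√(1 − 0.813²) = 1/√0.3390 = 1.717; Δt_2 = 1.717 × 25.9 = 44.48 years.
Leg 3: 30.9 years is already measured at mission control.
Total: 5.530 + 44.48 + 30.90 years.

Δt = 80.9 years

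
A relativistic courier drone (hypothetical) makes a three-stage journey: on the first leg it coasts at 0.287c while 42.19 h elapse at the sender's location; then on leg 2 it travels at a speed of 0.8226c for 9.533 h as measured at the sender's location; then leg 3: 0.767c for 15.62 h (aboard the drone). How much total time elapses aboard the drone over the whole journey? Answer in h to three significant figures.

τ = 61.5 h

Leg 1: γ = 1/√(1 − 0.287²) = 1/√0.9176 = 1.044; τ_1 = 42.19/1.044 = 40.42 h.
Leg 2: γ = 1/√(1 − 0.8226²) = 1/√0.3233 = 1.759; τ_2 = 9.533/1.759 = 5.421 h.
Leg 3: 15.62 h is already measured aboard the drone.
Total: 40.42 + 5.421 + 15.62 h.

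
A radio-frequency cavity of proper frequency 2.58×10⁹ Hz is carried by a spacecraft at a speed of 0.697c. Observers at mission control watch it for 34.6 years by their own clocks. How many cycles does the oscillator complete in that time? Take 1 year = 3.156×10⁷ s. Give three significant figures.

γ = 1/√(1 − 0.697²) = 1/√0.5142 = 1.395
During 34.6 years of lab time, the oscillator's proper time advances by τ = Δt/γ = 34.6/1.395 = 24.81 years = 7.830×10⁸ s.
N = f × τ = 2.58×10⁹ × 7.830×10⁸ = 2.020×10¹⁸.

N = 2.02×10¹⁸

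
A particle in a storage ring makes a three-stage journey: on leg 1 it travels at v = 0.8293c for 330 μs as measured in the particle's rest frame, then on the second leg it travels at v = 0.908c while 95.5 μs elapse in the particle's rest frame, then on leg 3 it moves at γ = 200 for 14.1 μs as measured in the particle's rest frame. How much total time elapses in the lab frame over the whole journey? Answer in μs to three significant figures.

Leg 1: γ = 1/√(1 − 0.8293²) = 1/√0.3123 = 1.790; Δt_1 = 1.790 × 330 = 590.5 μs.
Leg 2: γ = 1/√(1 − 0.908²) = 1/√0.1755 = 2.387; Δt_2 = 2.387 × 95.5 = 227.9 μs.
Leg 3: γ = 200; Δt_3 = 200.0 × 14.1 = 2820 μs.
Total: 590.5 + 227.9 + 2820 μs.

Δt = 3640 μs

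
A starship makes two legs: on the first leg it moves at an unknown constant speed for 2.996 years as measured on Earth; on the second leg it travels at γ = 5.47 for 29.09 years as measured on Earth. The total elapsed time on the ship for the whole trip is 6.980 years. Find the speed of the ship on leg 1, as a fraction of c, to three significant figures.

β = 0.832

Leg 1: speed unknown; τ_1 = 2.996/γ_1.
Leg 2: γ = 5.47; τ_2 = 29.09/5.470 = 5.318 years.
Total proper time: τ_1 + 5.318 = 6.980, so τ_1 = 6.980 − 5.318 = 1.662 years.
γ_1 = 2.996/1.662 = 1.803; β = √(1 − 1/γ²) = √0.6923.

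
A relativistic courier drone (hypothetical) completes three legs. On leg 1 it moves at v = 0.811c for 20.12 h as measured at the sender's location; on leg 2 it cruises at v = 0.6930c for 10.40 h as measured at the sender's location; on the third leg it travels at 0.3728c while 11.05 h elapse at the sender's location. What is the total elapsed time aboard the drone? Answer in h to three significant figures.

τ = 29.5 h

Leg 1: γ = 1/√(1 − 0.811²) = 1/√0.3423 = 1.709; τ_1 = 20.12/1.709 = 11.77 h.
Leg 2: γ = 1/√(1 − 0.6930²) = 1/√0.5198 = 1.387; τ_2 = 10.40/1.387 = 7.498 h.
Leg 3: γ = 1/√(1 − 0.3728²) = 1/√0.8610 = 1.078; τ_3 = 11.05/1.078 = 10.25 h.
Total: 11.77 + 7.498 + 10.25 h.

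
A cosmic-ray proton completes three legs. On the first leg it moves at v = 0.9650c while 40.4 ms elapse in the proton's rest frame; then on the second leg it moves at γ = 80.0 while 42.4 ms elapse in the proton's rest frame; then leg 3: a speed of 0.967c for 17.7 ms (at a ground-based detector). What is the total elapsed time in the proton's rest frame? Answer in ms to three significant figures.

τ = 87.3 ms

Leg 1: 40.4 ms is already measured in the proton's rest frame.
Leg 2: 42.4 ms is already measured in the proton's rest frame.
Leg 3: γ = 1/√(1 − 0.967²) = 1/√0.06491 = 3.925; τ_3 = 17.7/3.925 = 4.510 ms.
Total: 40.40 + 42.40 + 4.510 ms.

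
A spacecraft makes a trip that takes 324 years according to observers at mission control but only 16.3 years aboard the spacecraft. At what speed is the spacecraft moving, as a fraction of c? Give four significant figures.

v = 0.9987c

The proper time is measured aboard the spacecraft (both events occur at the spacecraft's location); Δt is measured at mission control. γ = Δt/τ = 324/16.3 = 19.88.
β = √(1 − 1/γ²) = √(1 − 0.002531) = √0.9975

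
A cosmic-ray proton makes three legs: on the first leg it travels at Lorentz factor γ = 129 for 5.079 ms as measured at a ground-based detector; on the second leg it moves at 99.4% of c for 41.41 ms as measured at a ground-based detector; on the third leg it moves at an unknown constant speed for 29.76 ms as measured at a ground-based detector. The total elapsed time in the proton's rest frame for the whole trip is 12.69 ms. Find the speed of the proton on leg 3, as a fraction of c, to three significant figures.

Leg 1: γ = 129; τ_1 = 5.079/129.0 = 0.03937 ms.
Leg 2: β = 0.994; γ = 1/√(1 − 0.994²) = 1/√0.01196 = 9.142; τ_2 = 41.41/9.142 = 4.529 ms.
Leg 3: speed unknown; τ_3 = 29.76/γ_3.
Total proper time: 0.03937 + 4.529 + τ_3 = 12.69, so τ_3 = 12.69 − 4.569 = 8.121 ms.
γ_3 = 29.76/8.121 = 3.664; β = √(1 − 1/γ²) = √0.9255.

β = 0.962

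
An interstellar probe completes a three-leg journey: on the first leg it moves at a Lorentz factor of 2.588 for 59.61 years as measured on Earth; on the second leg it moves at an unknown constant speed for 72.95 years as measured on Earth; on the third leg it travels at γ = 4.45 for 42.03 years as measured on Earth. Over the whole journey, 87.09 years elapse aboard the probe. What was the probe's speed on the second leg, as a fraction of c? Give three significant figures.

Leg 1: γ = 2.588; τ_1 = 59.61/2.588 = 23.03 years.
Leg 2: speed unknown; τ_2 = 72.95/γ_2.
Leg 3: γ = 4.45; τ_3 = 42.03/4.450 = 9.445 years.
Total proper time: 23.03 + τ_2 + 9.445 = 87.09, so τ_2 = 87.09 − 32.48 = 54.61 years.
γ_2 = 72.95/54.61 = 1.336; β = √(1 − 1/γ²) = √0.4396.

β = 0.663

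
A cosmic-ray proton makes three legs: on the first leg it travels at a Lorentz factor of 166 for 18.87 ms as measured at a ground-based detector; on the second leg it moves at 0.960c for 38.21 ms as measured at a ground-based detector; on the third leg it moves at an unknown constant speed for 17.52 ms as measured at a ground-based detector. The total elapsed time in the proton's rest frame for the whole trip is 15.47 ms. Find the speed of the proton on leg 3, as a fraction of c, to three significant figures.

Leg 1: γ = 166; τ_1 = 18.87/166.0 = 0.1137 ms.
Leg 2: γ = 1/√(1 − 0.960²) = 25/7 ≈ 3.571; τ_2 = 38.21/3.571 = 10.70 ms.
Leg 3: speed unknown; τ_3 = 17.52/γ_3.
Total proper time: 0.1137 + 10.70 + τ_3 = 15.47, so τ_3 = 15.47 − 10.81 = 4.658 ms.
γ_3 = 17.52/4.658 = 3.762; β = √(1 − 1/γ²) = √0.9293.

β = 0.964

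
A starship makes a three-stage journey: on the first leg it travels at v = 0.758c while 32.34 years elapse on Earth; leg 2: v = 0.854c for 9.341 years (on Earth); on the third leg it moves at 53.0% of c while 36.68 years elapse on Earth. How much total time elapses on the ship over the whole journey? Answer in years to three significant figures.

Leg 1: γ = 1/√(1 − 0.758²) = 1/√0.4254 = 1.533; τ_1 = 32.34/1.533 = 21.09 years.
Leg 2: γ = 1/√(1 − 0.854²) = 1/√0.2707 = 1.922; τ_2 = 9.341/1.922 = 4.860 years.
Leg 3: β = 0.530; γ = 1/√(1 − 0.530²) = 1/√0.7191 = 1.179; τ_3 = 36.68/1.179 = 31.10 years.
Total: 21.09 + 4.860 + 31.10 years.

τ = 57.1 years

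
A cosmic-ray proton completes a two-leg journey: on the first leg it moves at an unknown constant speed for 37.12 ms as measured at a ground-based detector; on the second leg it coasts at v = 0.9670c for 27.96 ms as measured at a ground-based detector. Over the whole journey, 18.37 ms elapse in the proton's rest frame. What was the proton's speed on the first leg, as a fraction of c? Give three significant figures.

Leg 1: speed unknown; τ_1 = 37.12/γ_1.
Leg 2: γ = 1/√(1 − 0.9670²) = 1/√0.06491 = 3.925; τ_2 = 27.96/3.925 = 7.124 ms.
Total proper time: τ_1 + 7.124 = 18.37, so τ_1 = 18.37 − 7.124 = 11.25 ms.
γ_1 = 37.12/11.25 = 3.301; β = √(1 − 1/γ²) = √0.9082.

β = 0.953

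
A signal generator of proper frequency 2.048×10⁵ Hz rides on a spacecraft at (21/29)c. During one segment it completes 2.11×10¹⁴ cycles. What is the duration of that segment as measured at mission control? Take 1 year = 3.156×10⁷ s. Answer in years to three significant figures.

Δt = 47.3 years

γ = 1/√(1 − (21/29)²) = 29/20 = 1.450
Proper time for N cycles: τ = N/f = 2.11×10¹⁴/(2.048×10⁵) = 1.030×10⁹ s = 32.64 years.
Lab-frame duration Δt = γτ = 1.450 × 32.64 = 47.34 years.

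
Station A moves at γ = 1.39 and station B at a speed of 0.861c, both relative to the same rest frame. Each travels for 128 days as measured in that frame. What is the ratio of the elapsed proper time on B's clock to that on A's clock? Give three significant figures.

τ_B/τ_A = 0.707

A: γ = 1.39. B: γ = 1/√(1 − 0.861²) = 1/√0.2587 = 1.966.
τ_A/τ_B = γ_B/γ_A = 1.966/1.390 = 1.415, so τ_B/τ_A = 0.7070.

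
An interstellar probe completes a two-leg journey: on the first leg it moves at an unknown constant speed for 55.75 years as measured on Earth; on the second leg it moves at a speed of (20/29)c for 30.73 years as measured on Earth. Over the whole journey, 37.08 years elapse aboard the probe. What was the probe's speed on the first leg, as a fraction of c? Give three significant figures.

β = 0.964

Leg 1: speed unknown; τ_1 = 55.75/γ_1.
Leg 2: γ = 1/√(1 − (20/29)²) = 29/21 ≈ 1.381; τ_2 = 30.73/1.381 = 22.25 years.
Total proper time: τ_1 + 22.25 = 37.08, so τ_1 = 37.08 − 22.25 = 14.83 years.
γ_1 = 55.75/14.83 = 3.760; β = √(1 − 1/γ²) = √0.9293.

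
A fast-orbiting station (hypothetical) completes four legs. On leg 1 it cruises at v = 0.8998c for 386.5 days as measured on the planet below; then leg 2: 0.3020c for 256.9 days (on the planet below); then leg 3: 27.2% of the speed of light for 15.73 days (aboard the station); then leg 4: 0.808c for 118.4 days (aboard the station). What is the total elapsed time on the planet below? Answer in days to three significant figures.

Δt = 861 days

Leg 1: 386.5 days is already measured on the planet below.
Leg 2: 256.9 days is already measured on the planet below.
Leg 3: β = 0.272; γ = 1/√(1 − 0.272²) = 1/√0.9260 = 1.039; Δt_3 = 1.039 × 15.73 = 16.35 days.
Leg 4: γ = 1/√(1 − 0.808²) = 1/√0.3471 = 1.697; Δt_4 = 1.697 × 118.4 = 201.0 days.
Total: 386.5 + 256.9 + 16.35 + 201.0 days.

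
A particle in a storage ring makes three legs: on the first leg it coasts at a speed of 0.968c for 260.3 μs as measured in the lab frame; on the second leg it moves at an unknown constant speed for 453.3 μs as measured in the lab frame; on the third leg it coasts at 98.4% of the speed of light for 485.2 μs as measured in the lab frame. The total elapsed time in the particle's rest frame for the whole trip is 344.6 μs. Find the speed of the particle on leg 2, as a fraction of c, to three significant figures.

β = 0.905

Leg 1: γ = 1/√(1 − 0.968²) = 1/√0.06298 = 3.985; τ_1 = 260.3/3.985 = 65.32 μs.
Leg 2: speed unknown; τ_2 = 453.3/γ_2.
Leg 3: β = 0.984; γ = 1/√(1 − 0.984²) = 1/√0.03174 = 5.613; τ_3 = 485.2/5.613 = 86.45 μs.
Total proper time: 65.32 + τ_2 + 86.45 = 344.6, so τ_2 = 344.6 − 151.8 = 192.8 μs.
γ_2 = 453.3/192.8 = 2.351; β = √(1 − 1/γ²) = √0.8190.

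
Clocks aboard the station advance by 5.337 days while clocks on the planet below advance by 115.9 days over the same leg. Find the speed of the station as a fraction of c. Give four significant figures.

The proper time is measured aboard the station (both events occur at the station's location); Δt is measured on the planet below. γ = Δt/τ = 115.9/5.337 = 21.72.
β = √(1 − 1/γ²) = √(1 − 0.002120) = √0.9979

v = 0.9989c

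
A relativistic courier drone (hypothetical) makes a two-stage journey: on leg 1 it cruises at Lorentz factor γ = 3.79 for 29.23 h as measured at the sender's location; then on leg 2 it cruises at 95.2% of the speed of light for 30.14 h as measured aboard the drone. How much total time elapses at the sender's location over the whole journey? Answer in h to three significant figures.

Leg 1: 29.23 h is already measured at the sender's location.
Leg 2: β = 0.952; γ = 1/√(1 − 0.952²) = 1/√0.09370 = 3.267; Δt_2 = 3.267 × 30.14 = 98.47 h.
Total: 29.23 + 98.47 h.

Δt = 128 h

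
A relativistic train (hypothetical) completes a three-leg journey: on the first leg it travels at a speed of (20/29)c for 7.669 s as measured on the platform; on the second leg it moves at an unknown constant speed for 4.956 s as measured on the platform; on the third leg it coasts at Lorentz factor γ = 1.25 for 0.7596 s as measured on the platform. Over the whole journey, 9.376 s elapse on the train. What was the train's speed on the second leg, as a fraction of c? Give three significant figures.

Leg 1: γ = 1/√(1 − (20/29)²) = 29/21 ≈ 1.381; τ_1 = 7.669/1.381 = 5.553 s.
Leg 2: speed unknown; τ_2 = 4.956/γ_2.
Leg 3: γ = 1.25; τ_3 = 0.7596/1.250 = 0.6077 s.
Total proper time: 5.553 + τ_2 + 0.6077 = 9.376, so τ_2 = 9.376 − 6.161 = 3.215 s.
γ_2 = 4.956/3.215 = 1.542; β = √(1 − 1/γ²) = √0.5792.

β = 0.761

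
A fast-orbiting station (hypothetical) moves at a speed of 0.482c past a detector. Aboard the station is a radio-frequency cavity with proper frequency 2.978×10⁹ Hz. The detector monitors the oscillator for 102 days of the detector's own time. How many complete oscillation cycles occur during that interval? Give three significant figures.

γ = 1/√(1 − 0.482²) = 1/√0.7677 = 1.141
During 102 days of lab time, the oscillator's proper time advances by τ = Δt/γ = 102/1.141 = 89.37 days = 7.722×10⁶ s.
N = f × τ = 2.978×10⁹ × 7.722×10⁶ = 2.299×10¹⁶.

N = 2.30×10¹⁶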